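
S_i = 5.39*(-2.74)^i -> [5.39, -14.77, 40.47, -110.88, 303.8]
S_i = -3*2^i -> [-3, -6, -12, -24, -48]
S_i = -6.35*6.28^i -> [-6.35, -39.88, -250.43, -1572.72, -9876.71]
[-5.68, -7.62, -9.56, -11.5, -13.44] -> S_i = -5.68 + -1.94*i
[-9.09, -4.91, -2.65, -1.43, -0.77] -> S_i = -9.09*0.54^i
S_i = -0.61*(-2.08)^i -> [-0.61, 1.27, -2.64, 5.49, -11.42]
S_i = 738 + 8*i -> [738, 746, 754, 762, 770]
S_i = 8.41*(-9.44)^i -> [8.41, -79.39, 749.45, -7074.76, 66785.78]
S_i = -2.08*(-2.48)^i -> [-2.08, 5.16, -12.79, 31.73, -78.68]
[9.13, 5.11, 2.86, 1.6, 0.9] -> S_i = 9.13*0.56^i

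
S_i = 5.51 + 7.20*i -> [5.51, 12.71, 19.91, 27.11, 34.31]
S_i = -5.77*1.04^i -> [-5.77, -6.0, -6.24, -6.49, -6.75]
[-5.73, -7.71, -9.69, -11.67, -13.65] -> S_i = -5.73 + -1.98*i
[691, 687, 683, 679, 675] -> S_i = 691 + -4*i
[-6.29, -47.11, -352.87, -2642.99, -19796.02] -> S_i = -6.29*7.49^i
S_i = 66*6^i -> [66, 396, 2376, 14256, 85536]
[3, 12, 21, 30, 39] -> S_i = 3 + 9*i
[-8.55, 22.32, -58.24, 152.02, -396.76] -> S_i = -8.55*(-2.61)^i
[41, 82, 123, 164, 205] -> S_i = 41 + 41*i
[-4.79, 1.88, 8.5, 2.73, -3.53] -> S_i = Random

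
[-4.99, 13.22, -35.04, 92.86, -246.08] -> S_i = -4.99*(-2.65)^i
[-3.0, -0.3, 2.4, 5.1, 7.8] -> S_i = -3.00 + 2.70*i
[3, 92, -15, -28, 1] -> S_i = Random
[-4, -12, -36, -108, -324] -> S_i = -4*3^i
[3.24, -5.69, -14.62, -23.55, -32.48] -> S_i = 3.24 + -8.93*i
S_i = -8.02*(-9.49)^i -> [-8.02, 76.11, -722.28, 6854.46, -65048.79]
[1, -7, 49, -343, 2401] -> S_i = 1*-7^i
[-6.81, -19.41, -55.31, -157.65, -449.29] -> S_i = -6.81*2.85^i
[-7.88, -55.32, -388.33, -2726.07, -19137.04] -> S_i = -7.88*7.02^i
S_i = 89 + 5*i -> [89, 94, 99, 104, 109]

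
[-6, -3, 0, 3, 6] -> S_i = -6 + 3*i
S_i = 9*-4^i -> [9, -36, 144, -576, 2304]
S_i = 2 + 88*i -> [2, 90, 178, 266, 354]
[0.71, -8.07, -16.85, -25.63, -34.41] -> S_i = 0.71 + -8.78*i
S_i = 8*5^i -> [8, 40, 200, 1000, 5000]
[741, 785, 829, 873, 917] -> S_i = 741 + 44*i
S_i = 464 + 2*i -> [464, 466, 468, 470, 472]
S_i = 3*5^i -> [3, 15, 75, 375, 1875]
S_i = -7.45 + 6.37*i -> [-7.45, -1.08, 5.29, 11.66, 18.03]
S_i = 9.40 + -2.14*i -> [9.4, 7.26, 5.12, 2.98, 0.84]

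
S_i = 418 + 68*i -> [418, 486, 554, 622, 690]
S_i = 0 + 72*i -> [0, 72, 144, 216, 288]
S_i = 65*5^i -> [65, 325, 1625, 8125, 40625]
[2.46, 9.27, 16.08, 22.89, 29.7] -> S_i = 2.46 + 6.81*i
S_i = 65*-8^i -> [65, -520, 4160, -33280, 266240]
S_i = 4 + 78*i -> [4, 82, 160, 238, 316]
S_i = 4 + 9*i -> [4, 13, 22, 31, 40]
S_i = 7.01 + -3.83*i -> [7.01, 3.18, -0.65, -4.48, -8.31]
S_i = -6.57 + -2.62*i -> [-6.57, -9.19, -11.81, -14.43, -17.05]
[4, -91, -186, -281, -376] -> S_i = 4 + -95*i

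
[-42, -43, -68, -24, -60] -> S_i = Random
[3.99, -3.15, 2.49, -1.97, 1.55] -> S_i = 3.99*(-0.79)^i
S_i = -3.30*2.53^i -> [-3.3, -8.35, -21.12, -53.44, -135.21]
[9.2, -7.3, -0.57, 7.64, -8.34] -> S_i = Random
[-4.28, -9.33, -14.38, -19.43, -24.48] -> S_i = -4.28 + -5.05*i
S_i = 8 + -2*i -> [8, 6, 4, 2, 0]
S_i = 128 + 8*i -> [128, 136, 144, 152, 160]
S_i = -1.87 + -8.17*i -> [-1.87, -10.04, -18.21, -26.38, -34.55]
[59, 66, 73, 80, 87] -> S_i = 59 + 7*i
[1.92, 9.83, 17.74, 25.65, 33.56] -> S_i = 1.92 + 7.91*i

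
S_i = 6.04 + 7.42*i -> [6.04, 13.46, 20.88, 28.3, 35.72]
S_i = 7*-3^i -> [7, -21, 63, -189, 567]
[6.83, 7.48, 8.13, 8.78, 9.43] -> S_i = 6.83 + 0.65*i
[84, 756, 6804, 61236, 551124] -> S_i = 84*9^i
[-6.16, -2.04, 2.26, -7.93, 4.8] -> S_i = Random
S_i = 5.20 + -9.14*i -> [5.2, -3.94, -13.08, -22.22, -31.36]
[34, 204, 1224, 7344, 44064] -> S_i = 34*6^i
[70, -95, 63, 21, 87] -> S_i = Random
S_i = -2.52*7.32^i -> [-2.52, -18.45, -135.03, -988.4, -7235.11]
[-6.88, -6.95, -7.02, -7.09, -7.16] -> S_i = -6.88 + -0.07*i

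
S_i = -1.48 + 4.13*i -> [-1.48, 2.65, 6.78, 10.91, 15.04]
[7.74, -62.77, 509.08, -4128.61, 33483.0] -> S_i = 7.74*(-8.11)^i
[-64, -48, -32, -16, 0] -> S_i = -64 + 16*i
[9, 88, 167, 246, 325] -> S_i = 9 + 79*i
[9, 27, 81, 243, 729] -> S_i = 9*3^i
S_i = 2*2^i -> [2, 4, 8, 16, 32]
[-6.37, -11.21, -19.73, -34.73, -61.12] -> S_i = -6.37*1.76^i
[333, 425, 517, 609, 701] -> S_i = 333 + 92*i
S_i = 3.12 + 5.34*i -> [3.12, 8.46, 13.8, 19.14, 24.48]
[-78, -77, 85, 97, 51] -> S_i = Random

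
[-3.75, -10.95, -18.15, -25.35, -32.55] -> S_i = -3.75 + -7.20*i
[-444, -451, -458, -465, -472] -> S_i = -444 + -7*i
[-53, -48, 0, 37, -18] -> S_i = Random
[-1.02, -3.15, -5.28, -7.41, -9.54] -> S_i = -1.02 + -2.13*i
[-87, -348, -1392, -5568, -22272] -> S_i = -87*4^i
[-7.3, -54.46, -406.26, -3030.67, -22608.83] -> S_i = -7.30*7.46^i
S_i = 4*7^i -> [4, 28, 196, 1372, 9604]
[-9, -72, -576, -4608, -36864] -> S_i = -9*8^i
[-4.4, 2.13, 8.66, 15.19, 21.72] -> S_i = -4.40 + 6.53*i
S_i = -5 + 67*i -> [-5, 62, 129, 196, 263]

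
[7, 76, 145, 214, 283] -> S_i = 7 + 69*i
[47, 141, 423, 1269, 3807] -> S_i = 47*3^i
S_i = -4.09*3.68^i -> [-4.09, -15.05, -55.39, -203.83, -750.09]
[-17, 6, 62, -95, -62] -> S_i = Random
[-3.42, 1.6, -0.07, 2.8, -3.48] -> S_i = Random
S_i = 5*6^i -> [5, 30, 180, 1080, 6480]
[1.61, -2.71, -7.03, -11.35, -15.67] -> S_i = 1.61 + -4.32*i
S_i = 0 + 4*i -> [0, 4, 8, 12, 16]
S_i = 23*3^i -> [23, 69, 207, 621, 1863]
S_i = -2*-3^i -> [-2, 6, -18, 54, -162]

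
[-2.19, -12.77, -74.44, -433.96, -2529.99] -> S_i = -2.19*5.83^i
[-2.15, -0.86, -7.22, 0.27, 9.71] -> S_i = Random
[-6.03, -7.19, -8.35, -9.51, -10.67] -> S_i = -6.03 + -1.16*i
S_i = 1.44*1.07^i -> [1.44, 1.54, 1.65, 1.76, 1.89]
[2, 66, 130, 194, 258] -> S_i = 2 + 64*i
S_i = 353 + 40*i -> [353, 393, 433, 473, 513]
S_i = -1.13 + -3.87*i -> [-1.13, -5.0, -8.87, -12.74, -16.61]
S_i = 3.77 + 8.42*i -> [3.77, 12.19, 20.61, 29.03, 37.45]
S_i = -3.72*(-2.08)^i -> [-3.72, 7.74, -16.09, 33.48, -69.63]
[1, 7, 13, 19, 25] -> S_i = 1 + 6*i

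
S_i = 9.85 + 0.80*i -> [9.85, 10.65, 11.45, 12.25, 13.05]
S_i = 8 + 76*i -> [8, 84, 160, 236, 312]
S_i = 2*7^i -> [2, 14, 98, 686, 4802]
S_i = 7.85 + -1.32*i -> [7.85, 6.53, 5.21, 3.89, 2.57]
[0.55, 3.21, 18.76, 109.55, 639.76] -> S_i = 0.55*5.84^i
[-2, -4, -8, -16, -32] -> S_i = -2*2^i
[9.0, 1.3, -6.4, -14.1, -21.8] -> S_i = 9.00 + -7.70*i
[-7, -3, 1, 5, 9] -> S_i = -7 + 4*i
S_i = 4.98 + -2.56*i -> [4.98, 2.42, -0.14, -2.7, -5.26]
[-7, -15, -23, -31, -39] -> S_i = -7 + -8*i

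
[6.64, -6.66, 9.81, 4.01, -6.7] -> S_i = Random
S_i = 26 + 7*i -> [26, 33, 40, 47, 54]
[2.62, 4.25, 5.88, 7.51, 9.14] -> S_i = 2.62 + 1.63*i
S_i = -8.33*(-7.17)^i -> [-8.33, 59.73, -428.24, 3070.45, -22015.15]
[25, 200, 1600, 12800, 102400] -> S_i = 25*8^i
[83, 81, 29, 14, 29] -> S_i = Random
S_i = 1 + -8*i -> [1, -7, -15, -23, -31]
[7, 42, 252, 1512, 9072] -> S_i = 7*6^i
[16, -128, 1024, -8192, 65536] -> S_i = 16*-8^i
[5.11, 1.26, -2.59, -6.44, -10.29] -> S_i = 5.11 + -3.85*i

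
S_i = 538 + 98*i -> [538, 636, 734, 832, 930]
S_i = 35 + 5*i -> [35, 40, 45, 50, 55]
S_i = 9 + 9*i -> [9, 18, 27, 36, 45]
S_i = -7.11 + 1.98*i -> [-7.11, -5.13, -3.15, -1.17, 0.81]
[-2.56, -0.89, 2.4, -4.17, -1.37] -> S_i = Random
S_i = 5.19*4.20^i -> [5.19, 21.8, 91.55, 384.52, 1614.97]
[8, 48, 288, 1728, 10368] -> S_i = 8*6^i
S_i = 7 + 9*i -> [7, 16, 25, 34, 43]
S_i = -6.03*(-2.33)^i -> [-6.03, 14.05, -32.74, 76.28, -177.72]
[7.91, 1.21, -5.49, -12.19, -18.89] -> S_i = 7.91 + -6.70*i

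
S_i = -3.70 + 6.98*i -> [-3.7, 3.28, 10.26, 17.24, 24.22]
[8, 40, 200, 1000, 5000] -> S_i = 8*5^i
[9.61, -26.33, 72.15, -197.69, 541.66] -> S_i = 9.61*(-2.74)^i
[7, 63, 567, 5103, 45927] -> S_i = 7*9^i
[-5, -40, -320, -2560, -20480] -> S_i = -5*8^i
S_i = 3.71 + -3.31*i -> [3.71, 0.4, -2.91, -6.22, -9.53]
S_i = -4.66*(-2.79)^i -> [-4.66, 13.0, -36.27, 101.2, -282.36]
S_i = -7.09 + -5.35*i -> [-7.09, -12.44, -17.79, -23.14, -28.49]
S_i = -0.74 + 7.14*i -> [-0.74, 6.4, 13.54, 20.68, 27.82]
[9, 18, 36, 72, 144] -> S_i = 9*2^i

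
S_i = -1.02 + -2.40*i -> [-1.02, -3.42, -5.82, -8.22, -10.62]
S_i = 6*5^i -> [6, 30, 150, 750, 3750]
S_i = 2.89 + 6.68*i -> [2.89, 9.57, 16.25, 22.93, 29.61]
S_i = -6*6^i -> [-6, -36, -216, -1296, -7776]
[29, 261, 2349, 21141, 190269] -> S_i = 29*9^i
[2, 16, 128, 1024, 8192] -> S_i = 2*8^i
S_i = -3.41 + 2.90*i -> [-3.41, -0.51, 2.39, 5.29, 8.19]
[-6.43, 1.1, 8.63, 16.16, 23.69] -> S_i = -6.43 + 7.53*i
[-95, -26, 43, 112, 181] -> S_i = -95 + 69*i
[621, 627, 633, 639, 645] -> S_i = 621 + 6*i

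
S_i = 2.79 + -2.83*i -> [2.79, -0.04, -2.87, -5.7, -8.53]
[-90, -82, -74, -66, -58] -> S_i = -90 + 8*i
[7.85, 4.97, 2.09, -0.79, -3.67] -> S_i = 7.85 + -2.88*i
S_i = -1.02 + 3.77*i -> [-1.02, 2.75, 6.52, 10.29, 14.06]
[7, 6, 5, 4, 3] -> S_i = 7 + -1*i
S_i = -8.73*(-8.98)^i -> [-8.73, 78.4, -703.99, 6321.84, -56770.09]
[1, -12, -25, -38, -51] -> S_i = 1 + -13*i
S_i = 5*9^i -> [5, 45, 405, 3645, 32805]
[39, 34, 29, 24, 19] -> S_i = 39 + -5*i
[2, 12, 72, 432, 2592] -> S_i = 2*6^i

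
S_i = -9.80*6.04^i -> [-9.8, -59.19, -357.52, -2159.42, -13042.89]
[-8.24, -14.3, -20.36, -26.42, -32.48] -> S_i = -8.24 + -6.06*i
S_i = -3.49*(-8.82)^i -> [-3.49, 30.78, -271.5, 2394.59, -21120.28]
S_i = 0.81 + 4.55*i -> [0.81, 5.36, 9.91, 14.46, 19.01]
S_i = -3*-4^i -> [-3, 12, -48, 192, -768]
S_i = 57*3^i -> [57, 171, 513, 1539, 4617]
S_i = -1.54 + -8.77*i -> [-1.54, -10.31, -19.08, -27.85, -36.62]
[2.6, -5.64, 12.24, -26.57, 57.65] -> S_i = 2.60*(-2.17)^i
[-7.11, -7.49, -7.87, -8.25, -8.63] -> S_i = -7.11 + -0.38*i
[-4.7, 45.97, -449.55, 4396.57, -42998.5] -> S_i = -4.70*(-9.78)^i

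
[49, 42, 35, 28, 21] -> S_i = 49 + -7*i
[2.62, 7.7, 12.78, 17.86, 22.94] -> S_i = 2.62 + 5.08*i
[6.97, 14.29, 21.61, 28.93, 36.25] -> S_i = 6.97 + 7.32*i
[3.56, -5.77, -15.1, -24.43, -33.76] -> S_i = 3.56 + -9.33*i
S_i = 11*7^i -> [11, 77, 539, 3773, 26411]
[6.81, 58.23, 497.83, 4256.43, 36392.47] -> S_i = 6.81*8.55^i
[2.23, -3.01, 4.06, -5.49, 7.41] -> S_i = 2.23*(-1.35)^i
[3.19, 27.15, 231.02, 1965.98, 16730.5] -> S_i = 3.19*8.51^i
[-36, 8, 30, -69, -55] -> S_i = Random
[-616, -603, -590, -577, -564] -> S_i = -616 + 13*i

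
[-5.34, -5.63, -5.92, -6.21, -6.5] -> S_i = -5.34 + -0.29*i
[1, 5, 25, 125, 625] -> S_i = 1*5^i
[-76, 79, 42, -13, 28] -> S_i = Random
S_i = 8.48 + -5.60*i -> [8.48, 2.88, -2.72, -8.32, -13.92]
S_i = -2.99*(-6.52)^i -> [-2.99, 19.49, -127.11, 828.73, -5403.33]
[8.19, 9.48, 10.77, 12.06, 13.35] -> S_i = 8.19 + 1.29*i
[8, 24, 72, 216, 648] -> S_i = 8*3^i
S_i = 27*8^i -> [27, 216, 1728, 13824, 110592]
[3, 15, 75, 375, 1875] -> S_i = 3*5^i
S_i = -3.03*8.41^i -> [-3.03, -25.48, -214.31, -1802.31, -15157.47]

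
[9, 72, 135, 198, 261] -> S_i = 9 + 63*i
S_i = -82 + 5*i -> [-82, -77, -72, -67, -62]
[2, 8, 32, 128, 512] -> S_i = 2*4^i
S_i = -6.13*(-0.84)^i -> [-6.13, 5.15, -4.33, 3.63, -3.05]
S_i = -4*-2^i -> [-4, 8, -16, 32, -64]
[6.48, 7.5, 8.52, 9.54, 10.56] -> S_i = 6.48 + 1.02*i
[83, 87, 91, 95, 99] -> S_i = 83 + 4*i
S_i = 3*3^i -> [3, 9, 27, 81, 243]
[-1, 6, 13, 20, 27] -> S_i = -1 + 7*i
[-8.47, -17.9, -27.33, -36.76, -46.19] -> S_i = -8.47 + -9.43*i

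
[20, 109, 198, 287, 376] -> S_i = 20 + 89*i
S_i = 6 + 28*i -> [6, 34, 62, 90, 118]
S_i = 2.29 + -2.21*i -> [2.29, 0.08, -2.13, -4.34, -6.55]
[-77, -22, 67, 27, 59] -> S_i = Random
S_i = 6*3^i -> [6, 18, 54, 162, 486]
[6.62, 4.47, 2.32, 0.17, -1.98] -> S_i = 6.62 + -2.15*i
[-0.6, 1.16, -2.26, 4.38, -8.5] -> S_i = -0.60*(-1.94)^i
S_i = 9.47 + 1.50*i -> [9.47, 10.97, 12.47, 13.97, 15.47]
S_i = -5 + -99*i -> [-5, -104, -203, -302, -401]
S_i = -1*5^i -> [-1, -5, -25, -125, -625]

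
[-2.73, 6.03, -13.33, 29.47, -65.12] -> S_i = -2.73*(-2.21)^i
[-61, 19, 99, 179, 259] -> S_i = -61 + 80*i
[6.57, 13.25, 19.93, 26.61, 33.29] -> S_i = 6.57 + 6.68*i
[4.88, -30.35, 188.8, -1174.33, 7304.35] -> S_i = 4.88*(-6.22)^i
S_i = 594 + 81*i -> [594, 675, 756, 837, 918]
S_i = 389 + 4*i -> [389, 393, 397, 401, 405]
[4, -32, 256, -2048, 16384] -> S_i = 4*-8^i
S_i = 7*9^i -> [7, 63, 567, 5103, 45927]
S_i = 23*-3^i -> [23, -69, 207, -621, 1863]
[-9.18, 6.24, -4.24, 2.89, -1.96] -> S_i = -9.18*(-0.68)^i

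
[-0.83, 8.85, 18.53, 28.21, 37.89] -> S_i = -0.83 + 9.68*i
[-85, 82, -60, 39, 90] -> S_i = Random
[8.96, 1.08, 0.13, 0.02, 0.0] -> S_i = 8.96*0.12^i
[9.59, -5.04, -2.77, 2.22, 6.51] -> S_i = Random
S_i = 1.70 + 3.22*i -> [1.7, 4.92, 8.14, 11.36, 14.58]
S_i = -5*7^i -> [-5, -35, -245, -1715, -12005]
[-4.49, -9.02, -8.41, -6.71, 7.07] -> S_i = Random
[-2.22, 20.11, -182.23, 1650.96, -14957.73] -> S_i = -2.22*(-9.06)^i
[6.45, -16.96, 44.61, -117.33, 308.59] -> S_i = 6.45*(-2.63)^i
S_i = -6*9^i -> [-6, -54, -486, -4374, -39366]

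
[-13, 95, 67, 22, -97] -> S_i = Random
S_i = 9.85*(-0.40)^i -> [9.85, -3.94, 1.58, -0.63, 0.25]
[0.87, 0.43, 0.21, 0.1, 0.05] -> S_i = 0.87*0.49^i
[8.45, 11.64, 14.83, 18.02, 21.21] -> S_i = 8.45 + 3.19*i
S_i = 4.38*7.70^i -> [4.38, 33.73, 259.69, 1999.61, 15397.03]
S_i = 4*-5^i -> [4, -20, 100, -500, 2500]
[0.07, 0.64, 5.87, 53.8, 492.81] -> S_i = 0.07*9.16^i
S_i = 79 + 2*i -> [79, 81, 83, 85, 87]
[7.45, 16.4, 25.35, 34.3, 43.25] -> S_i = 7.45 + 8.95*i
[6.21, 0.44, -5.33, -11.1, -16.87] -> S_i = 6.21 + -5.77*i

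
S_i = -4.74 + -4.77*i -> [-4.74, -9.51, -14.28, -19.05, -23.82]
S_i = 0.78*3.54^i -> [0.78, 2.76, 9.77, 34.6, 122.49]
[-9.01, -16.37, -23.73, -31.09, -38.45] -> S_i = -9.01 + -7.36*i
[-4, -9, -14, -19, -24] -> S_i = -4 + -5*i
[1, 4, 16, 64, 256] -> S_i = 1*4^i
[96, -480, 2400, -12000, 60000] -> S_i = 96*-5^i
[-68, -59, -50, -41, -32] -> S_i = -68 + 9*i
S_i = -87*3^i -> [-87, -261, -783, -2349, -7047]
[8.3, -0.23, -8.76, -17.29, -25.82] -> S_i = 8.30 + -8.53*i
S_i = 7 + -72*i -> [7, -65, -137, -209, -281]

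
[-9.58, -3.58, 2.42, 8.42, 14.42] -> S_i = -9.58 + 6.00*i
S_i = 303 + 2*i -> [303, 305, 307, 309, 311]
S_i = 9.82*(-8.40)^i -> [9.82, -82.49, 692.9, -5820.35, 48890.97]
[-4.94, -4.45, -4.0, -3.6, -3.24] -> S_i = -4.94*0.90^i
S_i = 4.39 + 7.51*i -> [4.39, 11.9, 19.41, 26.92, 34.43]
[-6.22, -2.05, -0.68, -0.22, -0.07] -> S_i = -6.22*0.33^i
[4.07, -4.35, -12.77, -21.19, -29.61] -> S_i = 4.07 + -8.42*i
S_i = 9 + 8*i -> [9, 17, 25, 33, 41]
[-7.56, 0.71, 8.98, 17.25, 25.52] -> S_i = -7.56 + 8.27*i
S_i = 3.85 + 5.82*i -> [3.85, 9.67, 15.49, 21.31, 27.13]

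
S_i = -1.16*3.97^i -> [-1.16, -4.61, -18.28, -72.58, -288.15]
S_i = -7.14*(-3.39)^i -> [-7.14, 24.2, -82.05, 278.16, -942.97]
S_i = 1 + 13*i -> [1, 14, 27, 40, 53]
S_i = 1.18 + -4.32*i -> [1.18, -3.14, -7.46, -11.78, -16.1]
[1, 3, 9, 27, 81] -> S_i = 1*3^i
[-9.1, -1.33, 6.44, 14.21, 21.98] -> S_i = -9.10 + 7.77*i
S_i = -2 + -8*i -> [-2, -10, -18, -26, -34]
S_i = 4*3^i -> [4, 12, 36, 108, 324]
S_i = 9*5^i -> [9, 45, 225, 1125, 5625]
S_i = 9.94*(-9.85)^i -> [9.94, -97.91, 964.4, -9499.38, 93568.85]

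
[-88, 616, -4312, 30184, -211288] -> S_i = -88*-7^i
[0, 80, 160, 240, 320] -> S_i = 0 + 80*i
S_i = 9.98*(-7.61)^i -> [9.98, -75.95, 577.96, -4398.3, 33471.04]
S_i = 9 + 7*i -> [9, 16, 23, 30, 37]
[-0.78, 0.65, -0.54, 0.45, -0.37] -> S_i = -0.78*(-0.83)^i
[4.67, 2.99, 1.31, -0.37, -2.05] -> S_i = 4.67 + -1.68*i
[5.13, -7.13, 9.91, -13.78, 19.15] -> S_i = 5.13*(-1.39)^i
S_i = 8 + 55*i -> [8, 63, 118, 173, 228]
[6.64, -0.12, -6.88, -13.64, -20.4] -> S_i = 6.64 + -6.76*i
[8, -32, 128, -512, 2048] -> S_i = 8*-4^i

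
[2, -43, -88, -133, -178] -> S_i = 2 + -45*i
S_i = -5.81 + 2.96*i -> [-5.81, -2.85, 0.11, 3.07, 6.03]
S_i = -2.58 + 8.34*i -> [-2.58, 5.76, 14.1, 22.44, 30.78]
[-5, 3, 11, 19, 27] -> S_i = -5 + 8*i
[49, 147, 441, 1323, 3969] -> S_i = 49*3^i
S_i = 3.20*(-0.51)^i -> [3.2, -1.63, 0.83, -0.42, 0.22]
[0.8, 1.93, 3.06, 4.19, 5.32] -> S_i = 0.80 + 1.13*i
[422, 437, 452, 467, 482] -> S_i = 422 + 15*i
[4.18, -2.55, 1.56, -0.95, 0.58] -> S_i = 4.18*(-0.61)^i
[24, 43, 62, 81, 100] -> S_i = 24 + 19*i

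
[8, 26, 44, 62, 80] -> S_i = 8 + 18*i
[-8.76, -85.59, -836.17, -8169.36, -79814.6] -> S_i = -8.76*9.77^i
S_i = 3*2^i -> [3, 6, 12, 24, 48]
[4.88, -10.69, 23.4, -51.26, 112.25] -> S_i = 4.88*(-2.19)^i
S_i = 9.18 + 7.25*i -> [9.18, 16.43, 23.68, 30.93, 38.18]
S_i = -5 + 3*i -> [-5, -2, 1, 4, 7]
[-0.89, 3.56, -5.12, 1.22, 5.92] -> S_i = Random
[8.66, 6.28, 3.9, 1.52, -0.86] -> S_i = 8.66 + -2.38*i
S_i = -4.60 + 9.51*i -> [-4.6, 4.91, 14.42, 23.93, 33.44]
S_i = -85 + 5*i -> [-85, -80, -75, -70, -65]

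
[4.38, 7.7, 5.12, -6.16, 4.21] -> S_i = Random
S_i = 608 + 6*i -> [608, 614, 620, 626, 632]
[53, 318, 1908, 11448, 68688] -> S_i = 53*6^i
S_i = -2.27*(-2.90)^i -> [-2.27, 6.58, -19.09, 55.36, -160.55]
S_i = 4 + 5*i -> [4, 9, 14, 19, 24]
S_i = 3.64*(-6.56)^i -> [3.64, -23.88, 156.64, -1027.57, 6740.88]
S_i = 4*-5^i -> [4, -20, 100, -500, 2500]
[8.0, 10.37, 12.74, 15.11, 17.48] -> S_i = 8.00 + 2.37*i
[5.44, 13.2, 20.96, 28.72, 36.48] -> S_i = 5.44 + 7.76*i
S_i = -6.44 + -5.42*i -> [-6.44, -11.86, -17.28, -22.7, -28.12]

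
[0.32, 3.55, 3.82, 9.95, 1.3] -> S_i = Random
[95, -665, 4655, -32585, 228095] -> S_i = 95*-7^i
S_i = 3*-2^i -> [3, -6, 12, -24, 48]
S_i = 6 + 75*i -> [6, 81, 156, 231, 306]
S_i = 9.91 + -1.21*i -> [9.91, 8.7, 7.49, 6.28, 5.07]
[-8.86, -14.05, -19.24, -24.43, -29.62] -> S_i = -8.86 + -5.19*i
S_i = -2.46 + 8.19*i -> [-2.46, 5.73, 13.92, 22.11, 30.3]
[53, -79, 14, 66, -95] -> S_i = Random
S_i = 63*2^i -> [63, 126, 252, 504, 1008]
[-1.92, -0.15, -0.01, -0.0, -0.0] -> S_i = -1.92*0.08^i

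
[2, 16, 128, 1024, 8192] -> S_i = 2*8^i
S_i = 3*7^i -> [3, 21, 147, 1029, 7203]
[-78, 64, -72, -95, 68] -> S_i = Random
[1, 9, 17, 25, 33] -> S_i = 1 + 8*i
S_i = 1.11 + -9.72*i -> [1.11, -8.61, -18.33, -28.05, -37.77]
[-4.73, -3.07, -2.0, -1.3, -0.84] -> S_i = -4.73*0.65^i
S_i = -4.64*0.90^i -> [-4.64, -4.18, -3.76, -3.38, -3.04]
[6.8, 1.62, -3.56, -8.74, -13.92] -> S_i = 6.80 + -5.18*i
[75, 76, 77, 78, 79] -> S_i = 75 + 1*i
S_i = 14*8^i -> [14, 112, 896, 7168, 57344]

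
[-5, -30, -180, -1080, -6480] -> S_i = -5*6^i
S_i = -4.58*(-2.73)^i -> [-4.58, 12.5, -34.13, 93.19, -254.4]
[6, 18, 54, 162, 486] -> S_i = 6*3^i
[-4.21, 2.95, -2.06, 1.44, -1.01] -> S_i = -4.21*(-0.70)^i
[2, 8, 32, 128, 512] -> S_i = 2*4^i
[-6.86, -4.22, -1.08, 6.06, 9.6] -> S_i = Random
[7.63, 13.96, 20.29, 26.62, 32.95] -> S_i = 7.63 + 6.33*i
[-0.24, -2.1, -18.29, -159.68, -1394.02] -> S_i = -0.24*8.73^i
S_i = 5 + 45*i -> [5, 50, 95, 140, 185]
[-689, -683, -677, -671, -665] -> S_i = -689 + 6*i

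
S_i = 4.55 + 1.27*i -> [4.55, 5.82, 7.09, 8.36, 9.63]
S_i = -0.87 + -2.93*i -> [-0.87, -3.8, -6.73, -9.66, -12.59]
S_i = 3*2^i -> [3, 6, 12, 24, 48]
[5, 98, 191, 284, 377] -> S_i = 5 + 93*i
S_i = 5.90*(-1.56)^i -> [5.9, -9.2, 14.36, -22.4, 34.94]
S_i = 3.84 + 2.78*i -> [3.84, 6.62, 9.4, 12.18, 14.96]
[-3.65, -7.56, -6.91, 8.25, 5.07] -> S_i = Random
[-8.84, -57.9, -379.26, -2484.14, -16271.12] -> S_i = -8.84*6.55^i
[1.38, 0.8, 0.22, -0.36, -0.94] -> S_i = 1.38 + -0.58*i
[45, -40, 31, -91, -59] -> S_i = Random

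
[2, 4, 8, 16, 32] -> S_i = 2*2^i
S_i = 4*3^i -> [4, 12, 36, 108, 324]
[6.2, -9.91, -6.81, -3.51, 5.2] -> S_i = Random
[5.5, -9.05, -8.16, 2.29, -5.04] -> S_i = Random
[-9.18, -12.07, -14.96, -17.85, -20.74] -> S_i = -9.18 + -2.89*i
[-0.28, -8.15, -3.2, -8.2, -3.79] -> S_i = Random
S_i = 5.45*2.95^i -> [5.45, 16.08, 47.43, 139.91, 412.75]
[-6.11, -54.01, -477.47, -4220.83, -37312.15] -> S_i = -6.11*8.84^i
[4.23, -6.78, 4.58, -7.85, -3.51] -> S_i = Random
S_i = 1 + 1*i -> [1, 2, 3, 4, 5]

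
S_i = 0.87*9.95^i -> [0.87, 8.66, 86.13, 857.02, 8527.3]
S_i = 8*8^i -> [8, 64, 512, 4096, 32768]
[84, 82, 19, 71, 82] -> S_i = Random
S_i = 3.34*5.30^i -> [3.34, 17.7, 93.82, 497.25, 2635.42]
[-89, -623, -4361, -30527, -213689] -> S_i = -89*7^i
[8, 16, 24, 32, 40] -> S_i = 8 + 8*i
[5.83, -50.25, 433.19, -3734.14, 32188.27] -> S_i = 5.83*(-8.62)^i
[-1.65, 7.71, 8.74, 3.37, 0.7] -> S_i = Random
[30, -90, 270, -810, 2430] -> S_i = 30*-3^i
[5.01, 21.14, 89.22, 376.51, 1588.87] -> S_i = 5.01*4.22^i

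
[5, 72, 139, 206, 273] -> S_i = 5 + 67*i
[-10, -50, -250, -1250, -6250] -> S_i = -10*5^i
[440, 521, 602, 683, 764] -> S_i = 440 + 81*i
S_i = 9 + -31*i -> [9, -22, -53, -84, -115]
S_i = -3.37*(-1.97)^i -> [-3.37, 6.64, -13.08, 25.76, -50.76]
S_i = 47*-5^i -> [47, -235, 1175, -5875, 29375]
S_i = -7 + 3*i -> [-7, -4, -1, 2, 5]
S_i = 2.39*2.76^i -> [2.39, 6.6, 18.21, 50.25, 138.69]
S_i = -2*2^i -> [-2, -4, -8, -16, -32]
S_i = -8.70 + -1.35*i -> [-8.7, -10.05, -11.4, -12.75, -14.1]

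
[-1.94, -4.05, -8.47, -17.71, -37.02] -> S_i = -1.94*2.09^i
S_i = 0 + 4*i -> [0, 4, 8, 12, 16]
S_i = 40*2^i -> [40, 80, 160, 320, 640]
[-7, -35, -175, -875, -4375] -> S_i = -7*5^i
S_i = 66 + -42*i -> [66, 24, -18, -60, -102]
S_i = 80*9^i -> [80, 720, 6480, 58320, 524880]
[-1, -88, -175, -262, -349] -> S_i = -1 + -87*i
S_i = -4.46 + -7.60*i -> [-4.46, -12.06, -19.66, -27.26, -34.86]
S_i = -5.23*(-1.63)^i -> [-5.23, 8.52, -13.9, 22.65, -36.92]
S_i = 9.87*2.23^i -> [9.87, 22.01, 49.08, 109.45, 244.08]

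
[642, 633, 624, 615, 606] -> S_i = 642 + -9*i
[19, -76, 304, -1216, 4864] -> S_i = 19*-4^i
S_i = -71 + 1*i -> [-71, -70, -69, -68, -67]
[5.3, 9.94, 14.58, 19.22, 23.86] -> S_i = 5.30 + 4.64*i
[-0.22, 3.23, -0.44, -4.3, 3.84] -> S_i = Random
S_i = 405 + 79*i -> [405, 484, 563, 642, 721]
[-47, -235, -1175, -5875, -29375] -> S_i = -47*5^i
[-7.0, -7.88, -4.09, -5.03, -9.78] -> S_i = Random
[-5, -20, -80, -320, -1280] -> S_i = -5*4^i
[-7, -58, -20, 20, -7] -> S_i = Random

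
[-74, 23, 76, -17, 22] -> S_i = Random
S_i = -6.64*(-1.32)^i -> [-6.64, 8.76, -11.57, 15.27, -20.16]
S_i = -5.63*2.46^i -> [-5.63, -13.85, -34.07, -83.81, -206.18]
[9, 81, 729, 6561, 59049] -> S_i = 9*9^i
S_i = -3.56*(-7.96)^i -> [-3.56, 28.34, -225.57, 1795.52, -14292.3]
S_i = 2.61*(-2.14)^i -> [2.61, -5.59, 11.95, -25.58, 54.74]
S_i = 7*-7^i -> [7, -49, 343, -2401, 16807]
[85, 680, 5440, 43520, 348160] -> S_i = 85*8^i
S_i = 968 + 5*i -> [968, 973, 978, 983, 988]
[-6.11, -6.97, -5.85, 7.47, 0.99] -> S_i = Random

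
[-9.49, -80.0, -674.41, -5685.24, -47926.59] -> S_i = -9.49*8.43^i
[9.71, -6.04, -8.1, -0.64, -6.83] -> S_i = Random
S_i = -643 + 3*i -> [-643, -640, -637, -634, -631]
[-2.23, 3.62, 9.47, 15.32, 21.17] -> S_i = -2.23 + 5.85*i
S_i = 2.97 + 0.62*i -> [2.97, 3.59, 4.21, 4.83, 5.45]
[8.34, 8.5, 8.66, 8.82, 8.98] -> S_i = 8.34 + 0.16*i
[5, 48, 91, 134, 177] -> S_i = 5 + 43*i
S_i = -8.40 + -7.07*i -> [-8.4, -15.47, -22.54, -29.61, -36.68]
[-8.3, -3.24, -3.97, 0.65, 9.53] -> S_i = Random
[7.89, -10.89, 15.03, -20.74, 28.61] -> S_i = 7.89*(-1.38)^i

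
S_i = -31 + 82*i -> [-31, 51, 133, 215, 297]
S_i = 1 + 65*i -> [1, 66, 131, 196, 261]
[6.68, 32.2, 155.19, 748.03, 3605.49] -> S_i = 6.68*4.82^i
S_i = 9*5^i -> [9, 45, 225, 1125, 5625]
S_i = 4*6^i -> [4, 24, 144, 864, 5184]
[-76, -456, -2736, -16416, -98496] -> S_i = -76*6^i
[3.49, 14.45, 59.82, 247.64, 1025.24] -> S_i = 3.49*4.14^i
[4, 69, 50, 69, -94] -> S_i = Random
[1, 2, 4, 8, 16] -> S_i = 1*2^i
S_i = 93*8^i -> [93, 744, 5952, 47616, 380928]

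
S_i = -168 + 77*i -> [-168, -91, -14, 63, 140]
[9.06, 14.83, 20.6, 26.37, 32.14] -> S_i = 9.06 + 5.77*i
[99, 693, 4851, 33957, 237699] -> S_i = 99*7^i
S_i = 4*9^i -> [4, 36, 324, 2916, 26244]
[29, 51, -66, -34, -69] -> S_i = Random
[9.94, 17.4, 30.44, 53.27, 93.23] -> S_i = 9.94*1.75^i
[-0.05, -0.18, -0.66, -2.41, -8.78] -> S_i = -0.05*3.64^i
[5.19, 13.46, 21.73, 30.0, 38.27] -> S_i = 5.19 + 8.27*i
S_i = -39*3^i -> [-39, -117, -351, -1053, -3159]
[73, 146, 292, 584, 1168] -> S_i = 73*2^i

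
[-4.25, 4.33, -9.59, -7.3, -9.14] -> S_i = Random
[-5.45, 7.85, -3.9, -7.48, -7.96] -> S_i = Random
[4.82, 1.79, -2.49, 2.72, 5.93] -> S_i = Random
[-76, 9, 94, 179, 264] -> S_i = -76 + 85*i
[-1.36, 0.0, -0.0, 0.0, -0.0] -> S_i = -1.36*-0.00^i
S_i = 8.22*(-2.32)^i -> [8.22, -19.07, 44.24, -102.64, 238.14]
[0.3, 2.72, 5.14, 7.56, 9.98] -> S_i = 0.30 + 2.42*i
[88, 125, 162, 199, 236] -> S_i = 88 + 37*i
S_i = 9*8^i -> [9, 72, 576, 4608, 36864]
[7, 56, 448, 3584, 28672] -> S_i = 7*8^i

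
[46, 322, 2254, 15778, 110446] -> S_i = 46*7^i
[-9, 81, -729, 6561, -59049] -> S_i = -9*-9^i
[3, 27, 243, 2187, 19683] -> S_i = 3*9^i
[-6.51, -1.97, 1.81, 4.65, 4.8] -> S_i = Random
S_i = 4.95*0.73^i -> [4.95, 3.61, 2.64, 1.93, 1.41]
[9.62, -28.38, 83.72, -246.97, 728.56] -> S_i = 9.62*(-2.95)^i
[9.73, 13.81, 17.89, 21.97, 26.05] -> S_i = 9.73 + 4.08*i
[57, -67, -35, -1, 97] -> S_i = Random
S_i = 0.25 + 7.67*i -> [0.25, 7.92, 15.59, 23.26, 30.93]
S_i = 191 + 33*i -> [191, 224, 257, 290, 323]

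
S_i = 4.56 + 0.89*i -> [4.56, 5.45, 6.34, 7.23, 8.12]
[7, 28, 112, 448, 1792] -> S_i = 7*4^i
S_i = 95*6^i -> [95, 570, 3420, 20520, 123120]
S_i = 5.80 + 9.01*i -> [5.8, 14.81, 23.82, 32.83, 41.84]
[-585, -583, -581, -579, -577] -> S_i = -585 + 2*i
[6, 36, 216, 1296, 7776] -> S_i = 6*6^i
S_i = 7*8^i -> [7, 56, 448, 3584, 28672]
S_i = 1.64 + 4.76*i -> [1.64, 6.4, 11.16, 15.92, 20.68]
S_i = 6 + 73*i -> [6, 79, 152, 225, 298]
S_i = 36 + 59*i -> [36, 95, 154, 213, 272]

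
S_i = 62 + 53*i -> [62, 115, 168, 221, 274]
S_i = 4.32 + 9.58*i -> [4.32, 13.9, 23.48, 33.06, 42.64]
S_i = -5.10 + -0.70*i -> [-5.1, -5.8, -6.5, -7.2, -7.9]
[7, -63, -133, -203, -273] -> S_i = 7 + -70*i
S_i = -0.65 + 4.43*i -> [-0.65, 3.78, 8.21, 12.64, 17.07]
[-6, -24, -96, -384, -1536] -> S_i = -6*4^i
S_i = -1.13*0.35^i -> [-1.13, -0.4, -0.14, -0.05, -0.02]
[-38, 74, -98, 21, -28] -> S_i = Random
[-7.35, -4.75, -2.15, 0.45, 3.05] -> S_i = -7.35 + 2.60*i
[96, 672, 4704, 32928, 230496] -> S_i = 96*7^i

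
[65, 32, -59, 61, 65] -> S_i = Random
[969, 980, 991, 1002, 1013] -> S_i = 969 + 11*i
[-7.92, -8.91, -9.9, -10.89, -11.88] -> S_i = -7.92 + -0.99*i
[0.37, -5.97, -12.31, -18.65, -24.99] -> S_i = 0.37 + -6.34*i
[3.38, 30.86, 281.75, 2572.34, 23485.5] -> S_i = 3.38*9.13^i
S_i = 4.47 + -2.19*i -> [4.47, 2.28, 0.09, -2.1, -4.29]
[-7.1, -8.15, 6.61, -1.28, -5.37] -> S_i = Random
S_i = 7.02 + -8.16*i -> [7.02, -1.14, -9.3, -17.46, -25.62]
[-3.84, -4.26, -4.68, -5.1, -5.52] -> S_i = -3.84 + -0.42*i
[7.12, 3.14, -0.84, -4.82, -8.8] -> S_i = 7.12 + -3.98*i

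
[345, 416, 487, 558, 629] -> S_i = 345 + 71*i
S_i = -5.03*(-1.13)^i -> [-5.03, 5.68, -6.42, 7.26, -8.2]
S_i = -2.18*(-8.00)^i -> [-2.18, 17.44, -139.52, 1116.16, -8929.28]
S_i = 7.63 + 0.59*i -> [7.63, 8.22, 8.81, 9.4, 9.99]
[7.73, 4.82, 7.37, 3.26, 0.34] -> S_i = Random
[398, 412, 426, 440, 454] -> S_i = 398 + 14*i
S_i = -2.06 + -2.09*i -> [-2.06, -4.15, -6.24, -8.33, -10.42]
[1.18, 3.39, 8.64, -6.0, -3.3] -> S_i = Random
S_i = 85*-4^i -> [85, -340, 1360, -5440, 21760]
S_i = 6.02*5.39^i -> [6.02, 32.45, 174.89, 942.68, 5081.03]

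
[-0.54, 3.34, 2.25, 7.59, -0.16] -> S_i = Random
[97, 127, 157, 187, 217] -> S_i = 97 + 30*i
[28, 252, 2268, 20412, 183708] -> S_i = 28*9^i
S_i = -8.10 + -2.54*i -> [-8.1, -10.64, -13.18, -15.72, -18.26]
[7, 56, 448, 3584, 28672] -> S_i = 7*8^i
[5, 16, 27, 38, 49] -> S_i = 5 + 11*i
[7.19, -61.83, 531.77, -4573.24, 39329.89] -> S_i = 7.19*(-8.60)^i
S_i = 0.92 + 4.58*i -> [0.92, 5.5, 10.08, 14.66, 19.24]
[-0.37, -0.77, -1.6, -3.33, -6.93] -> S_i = -0.37*2.08^i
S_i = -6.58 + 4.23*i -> [-6.58, -2.35, 1.88, 6.11, 10.34]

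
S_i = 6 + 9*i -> [6, 15, 24, 33, 42]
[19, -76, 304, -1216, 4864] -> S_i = 19*-4^i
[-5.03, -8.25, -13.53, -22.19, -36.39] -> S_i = -5.03*1.64^i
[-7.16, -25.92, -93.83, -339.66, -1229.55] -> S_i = -7.16*3.62^i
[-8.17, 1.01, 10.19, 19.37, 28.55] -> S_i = -8.17 + 9.18*i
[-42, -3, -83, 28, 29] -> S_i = Random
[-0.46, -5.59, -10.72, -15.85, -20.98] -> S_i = -0.46 + -5.13*i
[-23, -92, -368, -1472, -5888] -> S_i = -23*4^i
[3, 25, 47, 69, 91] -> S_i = 3 + 22*i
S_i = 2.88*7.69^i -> [2.88, 22.15, 170.31, 1309.7, 10071.59]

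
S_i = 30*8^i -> [30, 240, 1920, 15360, 122880]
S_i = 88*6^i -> [88, 528, 3168, 19008, 114048]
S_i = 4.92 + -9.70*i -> [4.92, -4.78, -14.48, -24.18, -33.88]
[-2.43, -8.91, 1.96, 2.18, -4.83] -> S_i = Random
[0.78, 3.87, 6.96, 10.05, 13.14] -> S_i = 0.78 + 3.09*i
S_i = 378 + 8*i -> [378, 386, 394, 402, 410]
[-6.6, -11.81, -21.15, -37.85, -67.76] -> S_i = -6.60*1.79^i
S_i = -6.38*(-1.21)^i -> [-6.38, 7.72, -9.34, 11.3, -13.68]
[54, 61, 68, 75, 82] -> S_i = 54 + 7*i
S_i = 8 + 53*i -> [8, 61, 114, 167, 220]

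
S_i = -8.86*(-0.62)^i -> [-8.86, 5.49, -3.41, 2.11, -1.31]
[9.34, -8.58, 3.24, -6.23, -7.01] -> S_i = Random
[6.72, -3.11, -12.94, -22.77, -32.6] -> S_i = 6.72 + -9.83*i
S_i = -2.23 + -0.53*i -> [-2.23, -2.76, -3.29, -3.82, -4.35]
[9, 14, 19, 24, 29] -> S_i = 9 + 5*i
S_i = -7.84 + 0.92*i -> [-7.84, -6.92, -6.0, -5.08, -4.16]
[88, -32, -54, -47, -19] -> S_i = Random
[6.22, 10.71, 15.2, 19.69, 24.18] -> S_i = 6.22 + 4.49*i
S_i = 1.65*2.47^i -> [1.65, 4.08, 10.07, 24.86, 61.41]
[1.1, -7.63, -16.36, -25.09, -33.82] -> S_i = 1.10 + -8.73*i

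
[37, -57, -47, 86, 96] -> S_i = Random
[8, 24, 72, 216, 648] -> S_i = 8*3^i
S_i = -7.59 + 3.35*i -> [-7.59, -4.24, -0.89, 2.46, 5.81]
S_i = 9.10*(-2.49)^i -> [9.1, -22.66, 56.42, -140.49, 349.82]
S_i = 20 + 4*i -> [20, 24, 28, 32, 36]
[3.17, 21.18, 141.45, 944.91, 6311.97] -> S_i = 3.17*6.68^i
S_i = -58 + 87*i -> [-58, 29, 116, 203, 290]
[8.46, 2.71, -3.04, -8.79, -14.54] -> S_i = 8.46 + -5.75*i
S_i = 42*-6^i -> [42, -252, 1512, -9072, 54432]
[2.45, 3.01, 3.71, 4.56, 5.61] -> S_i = 2.45*1.23^i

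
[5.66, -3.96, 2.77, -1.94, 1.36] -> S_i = 5.66*(-0.70)^i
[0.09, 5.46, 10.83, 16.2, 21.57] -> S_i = 0.09 + 5.37*i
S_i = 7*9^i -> [7, 63, 567, 5103, 45927]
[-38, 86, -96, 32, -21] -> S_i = Random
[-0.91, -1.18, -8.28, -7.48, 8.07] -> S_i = Random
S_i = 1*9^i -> [1, 9, 81, 729, 6561]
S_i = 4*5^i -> [4, 20, 100, 500, 2500]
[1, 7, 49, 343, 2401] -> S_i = 1*7^i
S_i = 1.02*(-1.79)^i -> [1.02, -1.83, 3.27, -5.85, 10.47]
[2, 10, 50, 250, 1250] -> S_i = 2*5^i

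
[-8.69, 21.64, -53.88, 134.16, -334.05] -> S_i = -8.69*(-2.49)^i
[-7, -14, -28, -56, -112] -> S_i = -7*2^i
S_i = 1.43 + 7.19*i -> [1.43, 8.62, 15.81, 23.0, 30.19]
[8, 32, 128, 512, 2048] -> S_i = 8*4^i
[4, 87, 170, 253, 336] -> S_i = 4 + 83*i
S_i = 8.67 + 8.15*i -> [8.67, 16.82, 24.97, 33.12, 41.27]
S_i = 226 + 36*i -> [226, 262, 298, 334, 370]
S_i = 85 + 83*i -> [85, 168, 251, 334, 417]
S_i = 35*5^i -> [35, 175, 875, 4375, 21875]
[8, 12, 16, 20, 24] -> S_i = 8 + 4*i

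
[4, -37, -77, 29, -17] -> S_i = Random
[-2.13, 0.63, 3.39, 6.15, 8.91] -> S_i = -2.13 + 2.76*i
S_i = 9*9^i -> [9, 81, 729, 6561, 59049]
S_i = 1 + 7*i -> [1, 8, 15, 22, 29]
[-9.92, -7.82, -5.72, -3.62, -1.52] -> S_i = -9.92 + 2.10*i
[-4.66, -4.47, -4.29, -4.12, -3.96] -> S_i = -4.66*0.96^i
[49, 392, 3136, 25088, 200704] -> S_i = 49*8^i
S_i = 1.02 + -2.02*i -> [1.02, -1.0, -3.02, -5.04, -7.06]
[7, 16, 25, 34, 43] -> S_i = 7 + 9*i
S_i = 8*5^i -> [8, 40, 200, 1000, 5000]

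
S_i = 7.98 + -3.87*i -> [7.98, 4.11, 0.24, -3.63, -7.5]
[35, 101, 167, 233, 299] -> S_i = 35 + 66*i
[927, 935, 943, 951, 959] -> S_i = 927 + 8*i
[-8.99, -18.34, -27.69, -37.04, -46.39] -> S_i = -8.99 + -9.35*i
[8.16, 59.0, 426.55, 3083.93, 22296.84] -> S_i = 8.16*7.23^i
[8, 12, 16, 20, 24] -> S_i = 8 + 4*i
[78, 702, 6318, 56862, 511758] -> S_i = 78*9^i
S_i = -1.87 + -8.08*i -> [-1.87, -9.95, -18.03, -26.11, -34.19]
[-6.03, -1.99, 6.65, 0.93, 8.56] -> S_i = Random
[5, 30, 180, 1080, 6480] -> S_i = 5*6^i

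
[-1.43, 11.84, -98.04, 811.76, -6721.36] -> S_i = -1.43*(-8.28)^i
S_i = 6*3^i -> [6, 18, 54, 162, 486]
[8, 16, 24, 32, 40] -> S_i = 8 + 8*i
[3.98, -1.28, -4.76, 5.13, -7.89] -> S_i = Random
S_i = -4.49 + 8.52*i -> [-4.49, 4.03, 12.55, 21.07, 29.59]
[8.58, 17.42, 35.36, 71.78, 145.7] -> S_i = 8.58*2.03^i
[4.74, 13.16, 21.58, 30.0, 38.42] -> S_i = 4.74 + 8.42*i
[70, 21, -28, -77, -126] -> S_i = 70 + -49*i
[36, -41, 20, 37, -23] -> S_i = Random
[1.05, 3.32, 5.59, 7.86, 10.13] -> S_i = 1.05 + 2.27*i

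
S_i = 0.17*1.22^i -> [0.17, 0.21, 0.25, 0.31, 0.38]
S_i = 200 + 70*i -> [200, 270, 340, 410, 480]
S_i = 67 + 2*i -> [67, 69, 71, 73, 75]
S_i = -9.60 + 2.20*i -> [-9.6, -7.4, -5.2, -3.0, -0.8]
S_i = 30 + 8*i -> [30, 38, 46, 54, 62]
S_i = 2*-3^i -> [2, -6, 18, -54, 162]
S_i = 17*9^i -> [17, 153, 1377, 12393, 111537]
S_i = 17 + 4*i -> [17, 21, 25, 29, 33]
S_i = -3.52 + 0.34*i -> [-3.52, -3.18, -2.84, -2.5, -2.16]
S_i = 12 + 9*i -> [12, 21, 30, 39, 48]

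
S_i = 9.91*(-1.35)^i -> [9.91, -13.38, 18.06, -24.38, 32.92]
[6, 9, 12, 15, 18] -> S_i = 6 + 3*i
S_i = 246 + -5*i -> [246, 241, 236, 231, 226]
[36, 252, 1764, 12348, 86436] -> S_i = 36*7^i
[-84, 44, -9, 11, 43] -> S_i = Random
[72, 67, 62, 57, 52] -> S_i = 72 + -5*i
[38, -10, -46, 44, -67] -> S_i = Random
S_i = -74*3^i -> [-74, -222, -666, -1998, -5994]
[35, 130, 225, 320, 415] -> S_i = 35 + 95*i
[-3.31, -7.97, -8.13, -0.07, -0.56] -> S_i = Random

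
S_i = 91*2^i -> [91, 182, 364, 728, 1456]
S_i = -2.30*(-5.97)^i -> [-2.3, 13.73, -81.97, 489.39, -2921.63]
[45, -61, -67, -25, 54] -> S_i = Random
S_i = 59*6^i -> [59, 354, 2124, 12744, 76464]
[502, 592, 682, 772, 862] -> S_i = 502 + 90*i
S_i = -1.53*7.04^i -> [-1.53, -10.77, -75.83, -533.84, -3758.22]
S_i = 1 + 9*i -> [1, 10, 19, 28, 37]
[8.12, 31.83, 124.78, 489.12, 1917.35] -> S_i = 8.12*3.92^i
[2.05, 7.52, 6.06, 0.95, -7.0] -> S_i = Random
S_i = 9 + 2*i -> [9, 11, 13, 15, 17]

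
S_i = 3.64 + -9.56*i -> [3.64, -5.92, -15.48, -25.04, -34.6]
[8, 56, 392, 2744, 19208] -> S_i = 8*7^i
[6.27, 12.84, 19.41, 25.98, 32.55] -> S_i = 6.27 + 6.57*i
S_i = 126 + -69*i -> [126, 57, -12, -81, -150]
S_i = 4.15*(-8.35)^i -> [4.15, -34.65, 289.35, -2416.06, 20174.09]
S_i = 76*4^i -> [76, 304, 1216, 4864, 19456]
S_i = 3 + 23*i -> [3, 26, 49, 72, 95]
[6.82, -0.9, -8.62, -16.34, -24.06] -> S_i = 6.82 + -7.72*i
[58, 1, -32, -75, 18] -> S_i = Random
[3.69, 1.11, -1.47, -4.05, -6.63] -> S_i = 3.69 + -2.58*i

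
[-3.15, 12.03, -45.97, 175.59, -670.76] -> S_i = -3.15*(-3.82)^i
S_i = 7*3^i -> [7, 21, 63, 189, 567]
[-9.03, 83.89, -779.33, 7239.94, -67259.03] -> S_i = -9.03*(-9.29)^i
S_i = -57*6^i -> [-57, -342, -2052, -12312, -73872]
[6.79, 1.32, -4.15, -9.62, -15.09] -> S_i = 6.79 + -5.47*i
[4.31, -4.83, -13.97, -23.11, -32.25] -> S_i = 4.31 + -9.14*i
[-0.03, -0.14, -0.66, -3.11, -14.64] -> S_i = -0.03*4.70^i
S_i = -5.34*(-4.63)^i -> [-5.34, 24.72, -114.47, 530.01, -2453.95]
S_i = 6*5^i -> [6, 30, 150, 750, 3750]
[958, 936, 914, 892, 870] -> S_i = 958 + -22*i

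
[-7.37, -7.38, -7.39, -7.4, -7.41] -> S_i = -7.37 + -0.01*i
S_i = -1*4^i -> [-1, -4, -16, -64, -256]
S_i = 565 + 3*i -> [565, 568, 571, 574, 577]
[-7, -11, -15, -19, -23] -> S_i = -7 + -4*i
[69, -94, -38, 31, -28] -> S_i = Random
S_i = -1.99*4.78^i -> [-1.99, -9.51, -45.47, -217.34, -1038.88]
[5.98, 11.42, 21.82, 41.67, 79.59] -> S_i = 5.98*1.91^i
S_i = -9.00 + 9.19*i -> [-9.0, 0.19, 9.38, 18.57, 27.76]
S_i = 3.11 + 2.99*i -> [3.11, 6.1, 9.09, 12.08, 15.07]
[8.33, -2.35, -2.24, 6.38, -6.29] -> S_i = Random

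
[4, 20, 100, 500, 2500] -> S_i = 4*5^i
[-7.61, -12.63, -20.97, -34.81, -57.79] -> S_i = -7.61*1.66^i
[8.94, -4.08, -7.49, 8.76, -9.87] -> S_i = Random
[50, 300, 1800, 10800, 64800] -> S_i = 50*6^i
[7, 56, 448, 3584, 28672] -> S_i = 7*8^i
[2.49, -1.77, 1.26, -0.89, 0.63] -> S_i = 2.49*(-0.71)^i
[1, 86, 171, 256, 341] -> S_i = 1 + 85*i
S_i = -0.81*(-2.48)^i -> [-0.81, 2.01, -4.98, 12.35, -30.64]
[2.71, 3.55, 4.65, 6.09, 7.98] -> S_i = 2.71*1.31^i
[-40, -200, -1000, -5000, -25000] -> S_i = -40*5^i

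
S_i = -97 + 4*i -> [-97, -93, -89, -85, -81]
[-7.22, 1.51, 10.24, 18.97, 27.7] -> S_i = -7.22 + 8.73*i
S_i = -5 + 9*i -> [-5, 4, 13, 22, 31]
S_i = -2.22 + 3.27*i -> [-2.22, 1.05, 4.32, 7.59, 10.86]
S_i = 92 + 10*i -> [92, 102, 112, 122, 132]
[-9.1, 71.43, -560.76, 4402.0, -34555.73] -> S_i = -9.10*(-7.85)^i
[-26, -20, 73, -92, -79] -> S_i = Random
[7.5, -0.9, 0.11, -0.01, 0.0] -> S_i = 7.50*(-0.12)^i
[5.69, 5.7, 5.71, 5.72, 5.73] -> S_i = 5.69 + 0.01*i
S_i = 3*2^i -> [3, 6, 12, 24, 48]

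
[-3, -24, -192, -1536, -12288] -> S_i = -3*8^i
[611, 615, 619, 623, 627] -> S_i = 611 + 4*i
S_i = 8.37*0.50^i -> [8.37, 4.18, 2.09, 1.05, 0.52]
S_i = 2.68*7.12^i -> [2.68, 19.08, 135.86, 967.33, 6887.39]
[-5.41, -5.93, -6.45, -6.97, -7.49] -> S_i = -5.41 + -0.52*i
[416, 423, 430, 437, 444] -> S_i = 416 + 7*i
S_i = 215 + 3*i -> [215, 218, 221, 224, 227]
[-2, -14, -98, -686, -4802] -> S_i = -2*7^i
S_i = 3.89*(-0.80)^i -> [3.89, -3.11, 2.49, -1.99, 1.59]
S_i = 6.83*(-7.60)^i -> [6.83, -51.91, 394.5, -2998.21, 22786.37]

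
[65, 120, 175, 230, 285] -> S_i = 65 + 55*i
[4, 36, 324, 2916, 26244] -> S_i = 4*9^i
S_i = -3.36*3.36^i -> [-3.36, -11.29, -37.93, -127.46, -428.25]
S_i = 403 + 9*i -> [403, 412, 421, 430, 439]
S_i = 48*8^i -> [48, 384, 3072, 24576, 196608]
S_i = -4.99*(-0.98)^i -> [-4.99, 4.89, -4.79, 4.7, -4.6]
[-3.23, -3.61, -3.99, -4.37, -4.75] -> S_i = -3.23 + -0.38*i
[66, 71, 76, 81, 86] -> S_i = 66 + 5*i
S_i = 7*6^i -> [7, 42, 252, 1512, 9072]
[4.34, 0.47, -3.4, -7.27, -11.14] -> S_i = 4.34 + -3.87*i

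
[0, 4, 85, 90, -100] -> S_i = Random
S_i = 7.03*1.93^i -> [7.03, 13.57, 26.19, 50.54, 97.54]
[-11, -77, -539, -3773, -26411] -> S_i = -11*7^i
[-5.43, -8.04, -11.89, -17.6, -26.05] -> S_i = -5.43*1.48^i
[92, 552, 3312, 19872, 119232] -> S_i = 92*6^i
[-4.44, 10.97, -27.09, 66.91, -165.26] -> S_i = -4.44*(-2.47)^i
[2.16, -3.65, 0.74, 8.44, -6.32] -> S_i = Random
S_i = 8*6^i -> [8, 48, 288, 1728, 10368]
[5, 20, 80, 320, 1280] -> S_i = 5*4^i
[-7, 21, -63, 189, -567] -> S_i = -7*-3^i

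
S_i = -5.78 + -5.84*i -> [-5.78, -11.62, -17.46, -23.3, -29.14]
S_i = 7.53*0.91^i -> [7.53, 6.85, 6.24, 5.67, 5.16]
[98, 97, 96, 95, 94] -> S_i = 98 + -1*i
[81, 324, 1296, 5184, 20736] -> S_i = 81*4^i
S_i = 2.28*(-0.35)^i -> [2.28, -0.8, 0.28, -0.1, 0.03]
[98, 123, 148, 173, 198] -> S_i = 98 + 25*i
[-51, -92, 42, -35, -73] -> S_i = Random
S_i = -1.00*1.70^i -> [-1.0, -1.7, -2.89, -4.91, -8.35]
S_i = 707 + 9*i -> [707, 716, 725, 734, 743]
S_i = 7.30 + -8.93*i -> [7.3, -1.63, -10.56, -19.49, -28.42]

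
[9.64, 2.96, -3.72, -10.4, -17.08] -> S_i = 9.64 + -6.68*i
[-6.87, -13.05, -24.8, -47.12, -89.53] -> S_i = -6.87*1.90^i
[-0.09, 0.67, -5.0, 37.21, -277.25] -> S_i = -0.09*(-7.45)^i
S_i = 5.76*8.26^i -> [5.76, 47.58, 392.99, 3246.11, 26812.83]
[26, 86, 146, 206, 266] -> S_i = 26 + 60*i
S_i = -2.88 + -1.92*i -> [-2.88, -4.8, -6.72, -8.64, -10.56]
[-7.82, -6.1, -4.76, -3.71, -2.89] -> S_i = -7.82*0.78^i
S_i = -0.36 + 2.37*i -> [-0.36, 2.01, 4.38, 6.75, 9.12]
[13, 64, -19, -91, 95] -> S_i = Random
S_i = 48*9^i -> [48, 432, 3888, 34992, 314928]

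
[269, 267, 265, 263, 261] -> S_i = 269 + -2*i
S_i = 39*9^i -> [39, 351, 3159, 28431, 255879]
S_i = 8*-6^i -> [8, -48, 288, -1728, 10368]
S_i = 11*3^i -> [11, 33, 99, 297, 891]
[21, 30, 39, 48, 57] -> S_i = 21 + 9*i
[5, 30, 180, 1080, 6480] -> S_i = 5*6^i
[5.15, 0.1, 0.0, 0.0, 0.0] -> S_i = 5.15*0.02^i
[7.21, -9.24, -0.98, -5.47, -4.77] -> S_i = Random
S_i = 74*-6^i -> [74, -444, 2664, -15984, 95904]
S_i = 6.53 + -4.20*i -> [6.53, 2.33, -1.87, -6.07, -10.27]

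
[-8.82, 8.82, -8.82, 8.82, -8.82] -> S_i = -8.82*(-1.00)^i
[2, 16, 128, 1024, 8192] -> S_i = 2*8^i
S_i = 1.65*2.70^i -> [1.65, 4.46, 12.03, 32.48, 87.69]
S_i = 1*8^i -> [1, 8, 64, 512, 4096]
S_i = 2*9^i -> [2, 18, 162, 1458, 13122]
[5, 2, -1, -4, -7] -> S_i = 5 + -3*i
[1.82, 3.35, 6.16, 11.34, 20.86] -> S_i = 1.82*1.84^i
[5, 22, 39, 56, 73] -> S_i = 5 + 17*i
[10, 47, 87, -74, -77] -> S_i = Random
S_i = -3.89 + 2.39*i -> [-3.89, -1.5, 0.89, 3.28, 5.67]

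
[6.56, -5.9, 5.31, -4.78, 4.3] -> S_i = 6.56*(-0.90)^i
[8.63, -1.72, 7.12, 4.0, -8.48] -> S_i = Random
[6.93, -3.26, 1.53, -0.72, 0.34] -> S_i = 6.93*(-0.47)^i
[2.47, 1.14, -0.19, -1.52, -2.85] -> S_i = 2.47 + -1.33*i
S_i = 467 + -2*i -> [467, 465, 463, 461, 459]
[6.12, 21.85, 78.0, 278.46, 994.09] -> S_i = 6.12*3.57^i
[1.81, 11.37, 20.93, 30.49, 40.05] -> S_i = 1.81 + 9.56*i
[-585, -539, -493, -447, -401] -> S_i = -585 + 46*i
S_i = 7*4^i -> [7, 28, 112, 448, 1792]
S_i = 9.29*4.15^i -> [9.29, 38.55, 160.0, 663.99, 2755.55]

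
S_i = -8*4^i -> [-8, -32, -128, -512, -2048]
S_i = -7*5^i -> [-7, -35, -175, -875, -4375]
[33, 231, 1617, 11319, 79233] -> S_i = 33*7^i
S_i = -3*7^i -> [-3, -21, -147, -1029, -7203]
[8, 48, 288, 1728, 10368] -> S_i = 8*6^i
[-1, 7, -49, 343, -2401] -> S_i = -1*-7^i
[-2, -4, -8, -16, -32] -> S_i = -2*2^i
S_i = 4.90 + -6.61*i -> [4.9, -1.71, -8.32, -14.93, -21.54]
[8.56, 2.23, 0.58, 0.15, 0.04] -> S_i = 8.56*0.26^i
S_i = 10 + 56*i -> [10, 66, 122, 178, 234]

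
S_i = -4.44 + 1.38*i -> [-4.44, -3.06, -1.68, -0.3, 1.08]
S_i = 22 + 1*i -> [22, 23, 24, 25, 26]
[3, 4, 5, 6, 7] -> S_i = 3 + 1*i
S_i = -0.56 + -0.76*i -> [-0.56, -1.32, -2.08, -2.84, -3.6]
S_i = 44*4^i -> [44, 176, 704, 2816, 11264]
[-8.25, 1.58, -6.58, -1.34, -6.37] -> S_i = Random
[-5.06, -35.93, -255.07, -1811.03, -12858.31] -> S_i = -5.06*7.10^i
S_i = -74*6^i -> [-74, -444, -2664, -15984, -95904]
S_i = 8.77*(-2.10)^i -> [8.77, -18.42, 38.68, -81.22, 170.56]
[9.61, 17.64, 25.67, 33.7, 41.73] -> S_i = 9.61 + 8.03*i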